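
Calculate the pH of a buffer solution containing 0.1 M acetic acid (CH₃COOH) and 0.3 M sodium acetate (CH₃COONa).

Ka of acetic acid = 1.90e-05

pKa = -log(1.90e-05) = 4.72. pH = pKa + log([A⁻]/[HA]) = 4.72 + log(0.3/0.1)

pH = 5.20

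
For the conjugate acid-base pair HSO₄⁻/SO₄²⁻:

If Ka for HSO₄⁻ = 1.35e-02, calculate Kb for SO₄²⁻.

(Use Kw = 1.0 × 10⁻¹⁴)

For a conjugate pair Ka × Kb = Kw, so Kb = Kw/Ka = 1.0 × 10⁻¹⁴ / 1.35e-02 = 7.41e-13.

K_b = 7.41e-13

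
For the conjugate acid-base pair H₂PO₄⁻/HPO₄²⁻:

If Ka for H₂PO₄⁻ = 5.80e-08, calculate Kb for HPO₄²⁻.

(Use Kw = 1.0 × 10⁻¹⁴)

For a conjugate pair Ka × Kb = Kw, so Kb = Kw/Ka = 1.0 × 10⁻¹⁴ / 5.80e-08 = 1.72e-07.

K_b = 1.72e-07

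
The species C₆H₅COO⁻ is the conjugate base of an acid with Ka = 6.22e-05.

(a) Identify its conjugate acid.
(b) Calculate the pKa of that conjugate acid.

(a) The conjugate acid is formed by adding one H⁺ to C₆H₅COO⁻, giving C₆H₅COOH. (b) pKa = -log(Ka) = -log(6.22e-05) = 4.21.

Conjugate acid: C₆H₅COOH; pK_a = 4.21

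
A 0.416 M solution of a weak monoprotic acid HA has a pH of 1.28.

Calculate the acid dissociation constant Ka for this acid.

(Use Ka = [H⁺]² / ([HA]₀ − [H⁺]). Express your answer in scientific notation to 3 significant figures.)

[H⁺] = 10^(−pH) = 10^(−1.28) = 5.248e-02 M. For HA ⇌ H⁺ + A⁻, Ka = [H⁺][A⁻]/[HA] = [H⁺]² / ([HA]₀ − [H⁺]) = (5.248e-02)² / (0.416 − 5.248e-02) = 7.58e-03.

K_a = 7.58e-03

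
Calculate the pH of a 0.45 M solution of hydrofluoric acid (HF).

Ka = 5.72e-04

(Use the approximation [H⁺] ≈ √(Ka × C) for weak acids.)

[H⁺] = √(Ka × C) = √(5.72e-04 × 0.45) = 1.6044e-02. pH = -log(1.6044e-02)

pH = 1.79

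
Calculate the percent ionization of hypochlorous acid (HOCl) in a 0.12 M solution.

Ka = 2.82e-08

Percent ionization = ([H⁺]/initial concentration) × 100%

Using Ka equilibrium: x² + Ka×x - Ka×C = 0. Solving: [H⁺] = 5.8158e-05. Percent = (5.8158e-05/0.12) × 100

Percent ionization = 0.0485%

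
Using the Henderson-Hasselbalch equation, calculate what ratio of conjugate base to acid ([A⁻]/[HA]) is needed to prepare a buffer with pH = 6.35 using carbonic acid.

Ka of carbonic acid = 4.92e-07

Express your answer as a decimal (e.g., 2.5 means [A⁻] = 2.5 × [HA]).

pKa = -log(4.92e-07) = 6.3080. pH = pKa + log([A⁻]/[HA]), so log([A⁻]/[HA]) = pH − pKa = 6.35 − 6.3080 = 0.0420. [A⁻]/[HA] = 10^(0.0420) = 1.10

[A⁻]/[HA] = 1.10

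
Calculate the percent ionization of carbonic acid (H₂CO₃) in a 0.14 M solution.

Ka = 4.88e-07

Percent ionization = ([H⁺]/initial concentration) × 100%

Using Ka equilibrium: x² + Ka×x - Ka×C = 0. Solving: [H⁺] = 2.6114e-04. Percent = (2.6114e-04/0.14) × 100

Percent ionization = 0.187%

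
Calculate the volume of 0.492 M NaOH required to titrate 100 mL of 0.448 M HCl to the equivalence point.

At equivalence: moles acid = moles base. moles HCl = 0.448 × 100/1000 = 0.0448 mol. V_base = moles / 0.492 × 1000 = 91.1 mL.

V_{base} = 91.1 mL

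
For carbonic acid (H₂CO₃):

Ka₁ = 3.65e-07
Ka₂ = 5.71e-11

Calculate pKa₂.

pKa₂ = -log(Ka₂) = -log(5.71e-11) = 10.24.

pK_{a2} = 10.24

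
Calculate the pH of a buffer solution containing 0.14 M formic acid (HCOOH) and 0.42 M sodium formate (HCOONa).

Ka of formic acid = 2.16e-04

pKa = -log(2.16e-04) = 3.67. pH = pKa + log([A⁻]/[HA]) = 3.67 + log(0.42/0.14)

pH = 4.14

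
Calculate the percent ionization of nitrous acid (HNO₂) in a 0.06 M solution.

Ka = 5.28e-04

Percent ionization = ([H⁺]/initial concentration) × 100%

Using Ka equilibrium: x² + Ka×x - Ka×C = 0. Solving: [H⁺] = 5.3707e-03. Percent = (5.3707e-03/0.06) × 100

Percent ionization = 8.95%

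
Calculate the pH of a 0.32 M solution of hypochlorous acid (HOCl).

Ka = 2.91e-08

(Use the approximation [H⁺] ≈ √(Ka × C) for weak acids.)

[H⁺] = √(Ka × C) = √(2.91e-08 × 0.32) = 9.6499e-05. pH = -log(9.6499e-05)

pH = 4.02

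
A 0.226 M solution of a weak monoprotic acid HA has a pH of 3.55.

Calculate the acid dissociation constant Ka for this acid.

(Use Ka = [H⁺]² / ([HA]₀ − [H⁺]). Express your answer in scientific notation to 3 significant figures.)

[H⁺] = 10^(−pH) = 10^(−3.55) = 2.818e-04 M. For HA ⇌ H⁺ + A⁻, Ka = [H⁺][A⁻]/[HA] = [H⁺]² / ([HA]₀ − [H⁺]) = (2.818e-04)² / (0.226 − 2.818e-04) = 3.52e-07.

K_a = 3.52e-07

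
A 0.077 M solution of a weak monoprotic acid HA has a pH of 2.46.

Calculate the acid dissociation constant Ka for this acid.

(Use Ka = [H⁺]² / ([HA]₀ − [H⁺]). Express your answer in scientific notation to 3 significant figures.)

[H⁺] = 10^(−pH) = 10^(−2.46) = 3.467e-03 M. For HA ⇌ H⁺ + A⁻, Ka = [H⁺][A⁻]/[HA] = [H⁺]² / ([HA]₀ − [H⁺]) = (3.467e-03)² / (0.077 − 3.467e-03) = 1.64e-04.

K_a = 1.64e-04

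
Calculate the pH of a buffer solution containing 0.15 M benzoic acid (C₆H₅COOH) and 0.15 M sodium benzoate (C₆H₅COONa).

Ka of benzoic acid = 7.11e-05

pKa = -log(7.11e-05) = 4.15. pH = pKa + log([A⁻]/[HA]) = 4.15 + log(0.15/0.15)

pH = 4.15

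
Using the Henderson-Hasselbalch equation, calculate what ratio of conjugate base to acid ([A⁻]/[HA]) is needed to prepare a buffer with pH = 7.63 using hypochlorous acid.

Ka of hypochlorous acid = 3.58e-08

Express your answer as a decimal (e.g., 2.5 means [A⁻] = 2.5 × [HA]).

pKa = -log(3.58e-08) = 7.4461. pH = pKa + log([A⁻]/[HA]), so log([A⁻]/[HA]) = pH − pKa = 7.63 − 7.4461 = 0.1839. [A⁻]/[HA] = 10^(0.1839) = 1.53

[A⁻]/[HA] = 1.53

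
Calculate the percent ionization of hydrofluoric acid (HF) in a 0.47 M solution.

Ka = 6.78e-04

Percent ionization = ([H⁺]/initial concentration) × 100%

Using Ka equilibrium: x² + Ka×x - Ka×C = 0. Solving: [H⁺] = 1.7515e-02. Percent = (1.7515e-02/0.47) × 100

Percent ionization = 3.73%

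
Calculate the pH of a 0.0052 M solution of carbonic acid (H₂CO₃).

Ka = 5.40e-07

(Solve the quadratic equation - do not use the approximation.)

x² + Ka×x - Ka×C = 0. Using quadratic formula: [H⁺] = 5.2721e-05

pH = 4.28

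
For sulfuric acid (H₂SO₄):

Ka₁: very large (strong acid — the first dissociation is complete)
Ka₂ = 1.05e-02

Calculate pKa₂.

pKa₂ = -log(Ka₂) = -log(1.05e-02) = 1.98.

pK_{a2} = 1.98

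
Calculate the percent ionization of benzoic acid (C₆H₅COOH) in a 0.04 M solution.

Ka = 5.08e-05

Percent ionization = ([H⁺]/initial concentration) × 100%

Using Ka equilibrium: x² + Ka×x - Ka×C = 0. Solving: [H⁺] = 1.4003e-03. Percent = (1.4003e-03/0.04) × 100

Percent ionization = 3.5%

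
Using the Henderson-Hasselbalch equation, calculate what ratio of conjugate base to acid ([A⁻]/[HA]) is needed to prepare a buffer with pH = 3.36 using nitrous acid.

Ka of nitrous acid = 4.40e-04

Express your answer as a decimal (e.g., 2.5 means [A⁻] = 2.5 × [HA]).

pKa = -log(4.40e-04) = 3.3565. pH = pKa + log([A⁻]/[HA]), so log([A⁻]/[HA]) = pH − pKa = 3.36 − 3.3565 = 0.0035. [A⁻]/[HA] = 10^(0.0035) = 1.01

[A⁻]/[HA] = 1.01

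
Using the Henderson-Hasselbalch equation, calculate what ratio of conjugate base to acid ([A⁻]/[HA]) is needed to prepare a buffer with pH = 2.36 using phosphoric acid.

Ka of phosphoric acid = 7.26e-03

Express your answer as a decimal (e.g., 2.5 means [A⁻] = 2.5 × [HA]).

pKa = -log(7.26e-03) = 2.1391. pH = pKa + log([A⁻]/[HA]), so log([A⁻]/[HA]) = pH − pKa = 2.36 − 2.1391 = 0.2209. [A⁻]/[HA] = 10^(0.2209) = 1.66

[A⁻]/[HA] = 1.66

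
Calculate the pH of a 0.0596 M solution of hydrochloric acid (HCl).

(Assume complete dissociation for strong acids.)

[H⁺] = 0.0596 M for strong acid. pH = -log[H⁺] = -log(0.0596)

pH = 1.22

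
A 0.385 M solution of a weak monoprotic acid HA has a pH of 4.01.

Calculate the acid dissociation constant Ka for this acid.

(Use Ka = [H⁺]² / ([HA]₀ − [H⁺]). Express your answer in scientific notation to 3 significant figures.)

[H⁺] = 10^(−pH) = 10^(−4.01) = 9.772e-05 M. For HA ⇌ H⁺ + A⁻, Ka = [H⁺][A⁻]/[HA] = [H⁺]² / ([HA]₀ − [H⁺]) = (9.772e-05)² / (0.385 − 9.772e-05) = 2.48e-08.

K_a = 2.48e-08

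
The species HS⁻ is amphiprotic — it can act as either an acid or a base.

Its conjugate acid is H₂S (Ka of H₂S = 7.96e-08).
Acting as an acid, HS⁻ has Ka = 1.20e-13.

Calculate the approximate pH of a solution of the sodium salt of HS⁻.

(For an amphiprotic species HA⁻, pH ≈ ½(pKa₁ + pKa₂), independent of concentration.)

pKa₁ = -log(7.96e-08) = 7.10; pKa₂ = -log(1.20e-13) = 12.92. For an amphiprotic species, pH ≈ ½(pKa₁ + pKa₂) = ½(7.10 + 12.92) = 10.01.

pH = 10.01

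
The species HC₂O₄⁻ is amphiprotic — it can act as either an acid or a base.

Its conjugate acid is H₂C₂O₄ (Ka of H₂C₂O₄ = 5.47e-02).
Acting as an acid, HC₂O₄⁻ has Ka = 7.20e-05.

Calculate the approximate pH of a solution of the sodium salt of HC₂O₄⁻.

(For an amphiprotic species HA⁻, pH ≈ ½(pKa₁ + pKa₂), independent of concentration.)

pKa₁ = -log(5.47e-02) = 1.26; pKa₂ = -log(7.20e-05) = 4.14. For an amphiprotic species, pH ≈ ½(pKa₁ + pKa₂) = ½(1.26 + 4.14) = 2.70.

pH = 2.70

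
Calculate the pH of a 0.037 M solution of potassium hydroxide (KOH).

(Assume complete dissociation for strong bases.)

[OH⁻] = 0.037 M for strong base. pOH = -log[OH⁻] = 1.43, pH = 14 - pOH

pH = 12.57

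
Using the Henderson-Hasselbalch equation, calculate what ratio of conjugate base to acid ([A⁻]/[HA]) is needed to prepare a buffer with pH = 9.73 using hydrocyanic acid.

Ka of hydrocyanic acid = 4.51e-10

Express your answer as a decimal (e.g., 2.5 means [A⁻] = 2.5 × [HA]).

pKa = -log(4.51e-10) = 9.3458. pH = pKa + log([A⁻]/[HA]), so log([A⁻]/[HA]) = pH − pKa = 9.73 − 9.3458 = 0.3842. [A⁻]/[HA] = 10^(0.3842) = 2.42

[A⁻]/[HA] = 2.42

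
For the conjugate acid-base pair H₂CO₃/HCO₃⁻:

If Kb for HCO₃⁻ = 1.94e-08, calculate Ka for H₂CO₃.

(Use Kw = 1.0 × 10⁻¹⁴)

For a conjugate pair Ka × Kb = Kw, so Ka = Kw/Kb = 1.0 × 10⁻¹⁴ / 1.94e-08 = 5.15e-07.

K_a = 5.15e-07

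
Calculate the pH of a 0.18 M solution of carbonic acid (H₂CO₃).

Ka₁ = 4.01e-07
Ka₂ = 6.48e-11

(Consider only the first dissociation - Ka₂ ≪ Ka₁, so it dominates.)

First dissociation dominates. From Ka₁ = [H⁺][HA⁻]/[H₂A], x² + Ka₁·x − Ka₁·C = 0 with C = 0.18 M and Ka₁ = 4.01e-07. Solving: [H⁺] = (−Ka₁ + √(Ka₁² + 4·Ka₁·C)) / 2 = 2.6846e-04 M. pH = -log(2.6846e-04) = 3.57.

pH = 3.57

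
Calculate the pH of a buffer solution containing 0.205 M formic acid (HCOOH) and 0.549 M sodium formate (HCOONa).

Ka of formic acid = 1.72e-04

pKa = -log(1.72e-04) = 3.76. pH = pKa + log([A⁻]/[HA]) = 3.76 + log(0.549/0.205)

pH = 4.19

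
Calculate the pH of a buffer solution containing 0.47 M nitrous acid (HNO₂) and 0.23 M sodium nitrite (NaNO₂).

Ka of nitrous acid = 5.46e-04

pKa = -log(5.46e-04) = 3.26. pH = pKa + log([A⁻]/[HA]) = 3.26 + log(0.23/0.47)

pH = 2.95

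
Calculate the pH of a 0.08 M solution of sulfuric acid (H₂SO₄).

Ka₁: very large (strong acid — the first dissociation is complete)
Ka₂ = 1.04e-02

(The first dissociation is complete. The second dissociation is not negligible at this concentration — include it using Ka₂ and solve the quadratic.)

First dissociation is complete: [H⁺]₀ = [HSO₄⁻]₀ = C = 0.08 M. Second dissociation HSO₄⁻ ⇌ H⁺ + SO₄²⁻: let x = [SO₄²⁻]. Ka₂ = (C + x)·x / (C − x) = 1.04e-02 → x² + (C + Ka₂)·x − Ka₂·C = 0 → x² + 0.09040·x − 8.320e-04 = 0. x = (−0.09040 + √(0.09040² + 4 × 8.320e-04)) / 2 = 8.4194e-03 M. [H⁺] = C + x = 0.08 + 8.4194e-03 = 8.8419e-02 M. pH = -log(8.8419e-02) = 1.05.

pH = 1.05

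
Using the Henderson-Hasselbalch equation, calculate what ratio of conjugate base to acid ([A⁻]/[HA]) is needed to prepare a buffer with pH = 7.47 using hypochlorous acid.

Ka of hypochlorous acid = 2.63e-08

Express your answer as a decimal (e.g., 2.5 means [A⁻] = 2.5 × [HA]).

pKa = -log(2.63e-08) = 7.5800. pH = pKa + log([A⁻]/[HA]), so log([A⁻]/[HA]) = pH − pKa = 7.47 − 7.5800 = -0.1100. [A⁻]/[HA] = 10^(-0.1100) = 0.776

[A⁻]/[HA] = 0.776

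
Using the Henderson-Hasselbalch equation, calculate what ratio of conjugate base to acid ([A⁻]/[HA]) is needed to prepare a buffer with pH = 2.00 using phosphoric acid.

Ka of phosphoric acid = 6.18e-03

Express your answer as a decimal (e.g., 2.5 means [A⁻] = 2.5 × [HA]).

pKa = -log(6.18e-03) = 2.2090. pH = pKa + log([A⁻]/[HA]), so log([A⁻]/[HA]) = pH − pKa = 2.00 − 2.2090 = -0.2090. [A⁻]/[HA] = 10^(-0.2090) = 0.618

[A⁻]/[HA] = 0.618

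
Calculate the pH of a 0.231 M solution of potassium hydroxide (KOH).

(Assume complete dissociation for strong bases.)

[OH⁻] = 0.231 M for strong base. pOH = -log[OH⁻] = 0.64, pH = 14 - pOH

pH = 13.36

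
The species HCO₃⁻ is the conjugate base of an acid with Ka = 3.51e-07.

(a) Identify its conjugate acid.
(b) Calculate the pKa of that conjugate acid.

(a) The conjugate acid is formed by adding one H⁺ to HCO₃⁻, giving H₂CO₃. (b) pKa = -log(Ka) = -log(3.51e-07) = 6.45.

Conjugate acid: H₂CO₃; pK_a = 6.45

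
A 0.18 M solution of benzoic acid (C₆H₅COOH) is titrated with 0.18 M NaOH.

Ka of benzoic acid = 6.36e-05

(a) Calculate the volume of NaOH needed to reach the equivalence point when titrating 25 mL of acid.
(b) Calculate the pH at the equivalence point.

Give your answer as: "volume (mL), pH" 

moles acid = 0.18 × 25/1000 = 0.0045 mol; V_base = moles/0.18 × 1000 = 25.0 mL. At equivalence only the conjugate base is present: [A⁻] = 0.0045/0.050 = 9.0000e-02 M. Kb = Kw/Ka = 1.57e-10; [OH⁻] = √(Kb × [A⁻]) = 3.7618e-06; pOH = 5.42; pH = 14 - pOH = 8.58.

V = 25.0 mL, pH = 8.58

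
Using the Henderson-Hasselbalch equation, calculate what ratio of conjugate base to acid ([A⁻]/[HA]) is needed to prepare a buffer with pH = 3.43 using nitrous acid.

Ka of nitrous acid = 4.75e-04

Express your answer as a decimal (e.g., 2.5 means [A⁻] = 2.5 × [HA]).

pKa = -log(4.75e-04) = 3.3233. pH = pKa + log([A⁻]/[HA]), so log([A⁻]/[HA]) = pH − pKa = 3.43 − 3.3233 = 0.1067. [A⁻]/[HA] = 10^(0.1067) = 1.28

[A⁻]/[HA] = 1.28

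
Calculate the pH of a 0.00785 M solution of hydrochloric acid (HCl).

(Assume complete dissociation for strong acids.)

[H⁺] = 0.00785 M for strong acid. pH = -log[H⁺] = -log(0.00785)

pH = 2.11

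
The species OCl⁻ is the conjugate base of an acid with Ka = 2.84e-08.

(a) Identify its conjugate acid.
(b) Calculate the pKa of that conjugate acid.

(a) The conjugate acid is formed by adding one H⁺ to OCl⁻, giving HOCl. (b) pKa = -log(Ka) = -log(2.84e-08) = 7.55.

Conjugate acid: HOCl; pK_a = 7.55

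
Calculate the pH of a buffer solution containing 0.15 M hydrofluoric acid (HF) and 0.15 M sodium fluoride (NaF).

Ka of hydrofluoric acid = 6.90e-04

pKa = -log(6.90e-04) = 3.16. pH = pKa + log([A⁻]/[HA]) = 3.16 + log(0.15/0.15)

pH = 3.16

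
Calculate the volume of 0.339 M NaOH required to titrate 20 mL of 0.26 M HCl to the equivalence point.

At equivalence: moles acid = moles base. moles HCl = 0.26 × 20/1000 = 0.0052 mol. V_base = moles / 0.339 × 1000 = 15.3 mL.

V_{base} = 15.3 mL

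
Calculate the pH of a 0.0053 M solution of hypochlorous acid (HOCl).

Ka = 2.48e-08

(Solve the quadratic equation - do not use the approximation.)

x² + Ka×x - Ka×C = 0. Using quadratic formula: [H⁺] = 1.1452e-05

pH = 4.94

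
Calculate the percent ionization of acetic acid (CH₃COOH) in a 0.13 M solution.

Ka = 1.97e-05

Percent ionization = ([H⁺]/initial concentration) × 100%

Using Ka equilibrium: x² + Ka×x - Ka×C = 0. Solving: [H⁺] = 1.5905e-03. Percent = (1.5905e-03/0.13) × 100

Percent ionization = 1.22%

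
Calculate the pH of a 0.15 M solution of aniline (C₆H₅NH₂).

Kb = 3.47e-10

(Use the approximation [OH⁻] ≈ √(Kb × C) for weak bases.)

[OH⁻] = √(Kb × C) = √(3.47e-10 × 0.15) = 7.2146e-06. pOH = 5.14, pH = 14 - pOH

pH = 8.86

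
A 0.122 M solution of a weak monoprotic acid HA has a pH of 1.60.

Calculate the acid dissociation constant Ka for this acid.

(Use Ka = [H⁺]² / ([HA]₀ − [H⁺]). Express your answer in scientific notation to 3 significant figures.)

[H⁺] = 10^(−pH) = 10^(−1.60) = 2.512e-02 M. For HA ⇌ H⁺ + A⁻, Ka = [H⁺][A⁻]/[HA] = [H⁺]² / ([HA]₀ − [H⁺]) = (2.512e-02)² / (0.122 − 2.512e-02) = 6.51e-03.

K_a = 6.51e-03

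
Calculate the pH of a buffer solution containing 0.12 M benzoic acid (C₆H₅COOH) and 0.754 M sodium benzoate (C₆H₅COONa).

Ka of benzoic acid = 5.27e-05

pKa = -log(5.27e-05) = 4.28. pH = pKa + log([A⁻]/[HA]) = 4.28 + log(0.754/0.12)

pH = 5.08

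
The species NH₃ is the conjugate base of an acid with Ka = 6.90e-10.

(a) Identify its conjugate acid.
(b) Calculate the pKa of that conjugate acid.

(a) The conjugate acid is formed by adding one H⁺ to NH₃, giving NH₄⁺. (b) pKa = -log(Ka) = -log(6.90e-10) = 9.16.

Conjugate acid: NH₄⁺; pK_a = 9.16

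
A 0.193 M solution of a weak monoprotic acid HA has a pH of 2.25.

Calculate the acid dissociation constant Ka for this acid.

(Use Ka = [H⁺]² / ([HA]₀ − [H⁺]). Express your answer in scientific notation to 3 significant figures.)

[H⁺] = 10^(−pH) = 10^(−2.25) = 5.623e-03 M. For HA ⇌ H⁺ + A⁻, Ka = [H⁺][A⁻]/[HA] = [H⁺]² / ([HA]₀ − [H⁺]) = (5.623e-03)² / (0.193 − 5.623e-03) = 1.69e-04.

K_a = 1.69e-04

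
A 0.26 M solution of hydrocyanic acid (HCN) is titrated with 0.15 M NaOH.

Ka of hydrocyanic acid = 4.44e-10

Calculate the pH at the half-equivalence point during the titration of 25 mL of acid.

At half-equivalence [HA] = [A⁻], so Henderson-Hasselbalch gives pH = pKa = -log(4.44e-10) = 9.35.

pH = pKa = 9.35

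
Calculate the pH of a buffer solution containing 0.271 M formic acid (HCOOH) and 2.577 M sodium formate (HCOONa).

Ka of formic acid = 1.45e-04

pKa = -log(1.45e-04) = 3.84. pH = pKa + log([A⁻]/[HA]) = 3.84 + log(2.577/0.271)

pH = 4.82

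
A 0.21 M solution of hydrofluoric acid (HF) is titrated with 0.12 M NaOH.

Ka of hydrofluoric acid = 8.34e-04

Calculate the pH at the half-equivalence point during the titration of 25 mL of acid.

At half-equivalence [HA] = [A⁻], so Henderson-Hasselbalch gives pH = pKa = -log(8.34e-04) = 3.08.

pH = pKa = 3.08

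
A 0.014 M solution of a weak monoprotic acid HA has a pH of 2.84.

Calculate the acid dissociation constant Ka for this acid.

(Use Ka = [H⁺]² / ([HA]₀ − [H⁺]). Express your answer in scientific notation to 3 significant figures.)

[H⁺] = 10^(−pH) = 10^(−2.84) = 1.445e-03 M. For HA ⇌ H⁺ + A⁻, Ka = [H⁺][A⁻]/[HA] = [H⁺]² / ([HA]₀ − [H⁺]) = (1.445e-03)² / (0.014 − 1.445e-03) = 1.66e-04.

K_a = 1.66e-04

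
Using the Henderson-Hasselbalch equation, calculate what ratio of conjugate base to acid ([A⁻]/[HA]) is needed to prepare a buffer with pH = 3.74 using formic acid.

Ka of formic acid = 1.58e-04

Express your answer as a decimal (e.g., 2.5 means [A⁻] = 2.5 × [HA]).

pKa = -log(1.58e-04) = 3.8013. pH = pKa + log([A⁻]/[HA]), so log([A⁻]/[HA]) = pH − pKa = 3.74 − 3.8013 = -0.0613. [A⁻]/[HA] = 10^(-0.0613) = 0.868

[A⁻]/[HA] = 0.868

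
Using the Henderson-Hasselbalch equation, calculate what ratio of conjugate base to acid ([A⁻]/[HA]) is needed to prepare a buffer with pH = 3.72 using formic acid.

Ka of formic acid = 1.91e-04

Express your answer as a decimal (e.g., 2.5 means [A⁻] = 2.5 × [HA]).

pKa = -log(1.91e-04) = 3.7190. pH = pKa + log([A⁻]/[HA]), so log([A⁻]/[HA]) = pH − pKa = 3.72 − 3.7190 = 0.0010. [A⁻]/[HA] = 10^(0.0010) = 1.00

[A⁻]/[HA] = 1.00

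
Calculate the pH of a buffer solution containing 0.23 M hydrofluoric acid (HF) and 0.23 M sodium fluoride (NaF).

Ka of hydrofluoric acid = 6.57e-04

pKa = -log(6.57e-04) = 3.18. pH = pKa + log([A⁻]/[HA]) = 3.18 + log(0.23/0.23)

pH = 3.18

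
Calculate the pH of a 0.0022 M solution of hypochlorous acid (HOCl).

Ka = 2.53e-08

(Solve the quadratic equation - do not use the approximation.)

x² + Ka×x - Ka×C = 0. Using quadratic formula: [H⁺] = 7.4479e-06

pH = 5.13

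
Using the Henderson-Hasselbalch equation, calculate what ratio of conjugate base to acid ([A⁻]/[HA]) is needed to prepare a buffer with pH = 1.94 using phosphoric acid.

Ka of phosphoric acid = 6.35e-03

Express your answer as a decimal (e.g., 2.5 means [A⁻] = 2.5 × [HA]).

pKa = -log(6.35e-03) = 2.1972. pH = pKa + log([A⁻]/[HA]), so log([A⁻]/[HA]) = pH − pKa = 1.94 − 2.1972 = -0.2572. [A⁻]/[HA] = 10^(-0.2572) = 0.553

[A⁻]/[HA] = 0.553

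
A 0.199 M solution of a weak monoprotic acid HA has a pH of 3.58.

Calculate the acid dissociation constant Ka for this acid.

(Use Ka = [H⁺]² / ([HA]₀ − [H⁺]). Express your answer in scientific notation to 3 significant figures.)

[H⁺] = 10^(−pH) = 10^(−3.58) = 2.630e-04 M. For HA ⇌ H⁺ + A⁻, Ka = [H⁺][A⁻]/[HA] = [H⁺]² / ([HA]₀ − [H⁺]) = (2.630e-04)² / (0.199 − 2.630e-04) = 3.48e-07.

K_a = 3.48e-07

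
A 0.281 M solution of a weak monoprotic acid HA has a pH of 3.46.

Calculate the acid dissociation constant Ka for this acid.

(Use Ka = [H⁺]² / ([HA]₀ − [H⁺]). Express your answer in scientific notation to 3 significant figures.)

[H⁺] = 10^(−pH) = 10^(−3.46) = 3.467e-04 M. For HA ⇌ H⁺ + A⁻, Ka = [H⁺][A⁻]/[HA] = [H⁺]² / ([HA]₀ − [H⁺]) = (3.467e-04)² / (0.281 − 3.467e-04) = 4.28e-07.

K_a = 4.28e-07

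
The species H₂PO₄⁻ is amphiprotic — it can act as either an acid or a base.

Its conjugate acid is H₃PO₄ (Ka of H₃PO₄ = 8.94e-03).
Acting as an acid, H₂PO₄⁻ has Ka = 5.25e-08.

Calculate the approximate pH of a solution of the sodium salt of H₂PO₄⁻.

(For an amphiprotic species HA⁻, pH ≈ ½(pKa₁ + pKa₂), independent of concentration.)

pKa₁ = -log(8.94e-03) = 2.05; pKa₂ = -log(5.25e-08) = 7.28. For an amphiprotic species, pH ≈ ½(pKa₁ + pKa₂) = ½(2.05 + 7.28) = 4.66.

pH = 4.66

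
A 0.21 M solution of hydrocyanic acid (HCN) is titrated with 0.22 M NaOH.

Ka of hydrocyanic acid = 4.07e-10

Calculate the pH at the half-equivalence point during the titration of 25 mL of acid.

At half-equivalence [HA] = [A⁻], so Henderson-Hasselbalch gives pH = pKa = -log(4.07e-10) = 9.39.

pH = pKa = 9.39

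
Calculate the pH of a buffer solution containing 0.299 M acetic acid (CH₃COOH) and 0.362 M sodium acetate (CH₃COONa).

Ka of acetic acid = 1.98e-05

pKa = -log(1.98e-05) = 4.70. pH = pKa + log([A⁻]/[HA]) = 4.70 + log(0.362/0.299)

pH = 4.79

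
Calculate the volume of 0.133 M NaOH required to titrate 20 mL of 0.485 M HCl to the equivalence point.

At equivalence: moles acid = moles base. moles HCl = 0.485 × 20/1000 = 0.0097 mol. V_base = moles / 0.133 × 1000 = 72.9 mL.

V_{base} = 72.9 mL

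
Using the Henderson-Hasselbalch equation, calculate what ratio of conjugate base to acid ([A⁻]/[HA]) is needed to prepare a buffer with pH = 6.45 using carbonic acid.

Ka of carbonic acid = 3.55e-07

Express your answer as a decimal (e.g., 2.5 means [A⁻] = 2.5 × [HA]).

pKa = -log(3.55e-07) = 6.4498. pH = pKa + log([A⁻]/[HA]), so log([A⁻]/[HA]) = pH − pKa = 6.45 − 6.4498 = 0.0002. [A⁻]/[HA] = 10^(0.0002) = 1.00

[A⁻]/[HA] = 1.00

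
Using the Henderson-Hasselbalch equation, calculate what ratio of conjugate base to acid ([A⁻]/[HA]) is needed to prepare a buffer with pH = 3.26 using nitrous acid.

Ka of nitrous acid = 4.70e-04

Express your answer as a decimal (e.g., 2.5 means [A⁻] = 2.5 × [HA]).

pKa = -log(4.70e-04) = 3.3279. pH = pKa + log([A⁻]/[HA]), so log([A⁻]/[HA]) = pH − pKa = 3.26 − 3.3279 = -0.0679. [A⁻]/[HA] = 10^(-0.0679) = 0.855

[A⁻]/[HA] = 0.855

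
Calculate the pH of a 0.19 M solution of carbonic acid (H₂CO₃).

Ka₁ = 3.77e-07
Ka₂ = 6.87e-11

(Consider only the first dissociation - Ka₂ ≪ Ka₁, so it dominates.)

First dissociation dominates. From Ka₁ = [H⁺][HA⁻]/[H₂A], x² + Ka₁·x − Ka₁·C = 0 with C = 0.19 M and Ka₁ = 3.77e-07. Solving: [H⁺] = (−Ka₁ + √(Ka₁² + 4·Ka₁·C)) / 2 = 2.6745e-04 M. pH = -log(2.6745e-04) = 3.57.

pH = 3.57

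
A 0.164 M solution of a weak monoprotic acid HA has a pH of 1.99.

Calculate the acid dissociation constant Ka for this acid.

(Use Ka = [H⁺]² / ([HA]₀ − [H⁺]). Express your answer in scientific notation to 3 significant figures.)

[H⁺] = 10^(−pH) = 10^(−1.99) = 1.023e-02 M. For HA ⇌ H⁺ + A⁻, Ka = [H⁺][A⁻]/[HA] = [H⁺]² / ([HA]₀ − [H⁺]) = (1.023e-02)² / (0.164 − 1.023e-02) = 6.81e-04.

K_a = 6.81e-04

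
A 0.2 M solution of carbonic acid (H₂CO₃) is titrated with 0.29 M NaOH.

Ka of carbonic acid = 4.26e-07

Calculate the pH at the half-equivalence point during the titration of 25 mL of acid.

At half-equivalence [HA] = [A⁻], so Henderson-Hasselbalch gives pH = pKa = -log(4.26e-07) = 6.37.

pH = pKa = 6.37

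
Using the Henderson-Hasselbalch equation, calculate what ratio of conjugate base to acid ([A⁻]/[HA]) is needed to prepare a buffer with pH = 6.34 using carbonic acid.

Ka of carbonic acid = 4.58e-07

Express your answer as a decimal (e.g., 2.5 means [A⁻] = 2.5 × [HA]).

pKa = -log(4.58e-07) = 6.3391. pH = pKa + log([A⁻]/[HA]), so log([A⁻]/[HA]) = pH − pKa = 6.34 − 6.3391 = 0.0009. [A⁻]/[HA] = 10^(0.0009) = 1.00

[A⁻]/[HA] = 1.00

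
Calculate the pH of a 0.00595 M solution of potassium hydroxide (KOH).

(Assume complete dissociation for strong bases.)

[OH⁻] = 0.00595 M for strong base. pOH = -log[OH⁻] = 2.23, pH = 14 - pOH

pH = 11.77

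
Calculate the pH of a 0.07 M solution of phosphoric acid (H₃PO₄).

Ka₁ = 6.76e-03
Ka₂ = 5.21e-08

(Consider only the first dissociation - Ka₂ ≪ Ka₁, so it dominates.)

First dissociation dominates. From Ka₁ = [H⁺][HA⁻]/[H₂A], x² + Ka₁·x − Ka₁·C = 0 with C = 0.07 M and Ka₁ = 6.76e-03. Solving: [H⁺] = (−Ka₁ + √(Ka₁² + 4·Ka₁·C)) / 2 = 1.8634e-02 M. pH = -log(1.8634e-02) = 1.73.

pH = 1.73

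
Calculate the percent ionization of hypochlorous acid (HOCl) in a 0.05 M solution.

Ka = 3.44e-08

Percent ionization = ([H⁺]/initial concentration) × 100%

Using Ka equilibrium: x² + Ka×x - Ka×C = 0. Solving: [H⁺] = 4.1456e-05. Percent = (4.1456e-05/0.05) × 100

Percent ionization = 0.0829%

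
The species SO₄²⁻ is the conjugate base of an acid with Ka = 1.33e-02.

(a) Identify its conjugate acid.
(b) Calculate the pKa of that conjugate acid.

(a) The conjugate acid is formed by adding one H⁺ to SO₄²⁻, giving HSO₄⁻. (b) pKa = -log(Ka) = -log(1.33e-02) = 1.88.

Conjugate acid: HSO₄⁻; pK_a = 1.88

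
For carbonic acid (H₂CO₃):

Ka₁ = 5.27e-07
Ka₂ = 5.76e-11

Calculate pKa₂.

pKa₂ = -log(Ka₂) = -log(5.76e-11) = 10.24.

pK_{a2} = 10.24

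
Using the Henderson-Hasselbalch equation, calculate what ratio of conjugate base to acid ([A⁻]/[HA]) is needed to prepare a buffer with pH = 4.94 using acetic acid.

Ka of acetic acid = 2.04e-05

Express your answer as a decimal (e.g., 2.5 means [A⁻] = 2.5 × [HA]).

pKa = -log(2.04e-05) = 4.6904. pH = pKa + log([A⁻]/[HA]), so log([A⁻]/[HA]) = pH − pKa = 4.94 − 4.6904 = 0.2496. [A⁻]/[HA] = 10^(0.2496) = 1.78

[A⁻]/[HA] = 1.78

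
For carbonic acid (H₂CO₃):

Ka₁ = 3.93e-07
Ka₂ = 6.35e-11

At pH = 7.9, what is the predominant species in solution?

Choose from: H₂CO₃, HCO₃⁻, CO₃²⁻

pKa₁ = 6.41, pKa₂ = 10.20. For a polyprotic acid the predominant species crosses at each pKa: below pKa_n the protonated form dominates, above it the deprotonated form does. At pH = 7.9, the predominant species is HCO₃⁻.

HCO₃⁻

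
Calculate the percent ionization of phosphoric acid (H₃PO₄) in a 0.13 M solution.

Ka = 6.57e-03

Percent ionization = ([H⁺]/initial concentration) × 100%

Using Ka equilibrium: x² + Ka×x - Ka×C = 0. Solving: [H⁺] = 2.6124e-02. Percent = (2.6124e-02/0.13) × 100

Percent ionization = 20.1%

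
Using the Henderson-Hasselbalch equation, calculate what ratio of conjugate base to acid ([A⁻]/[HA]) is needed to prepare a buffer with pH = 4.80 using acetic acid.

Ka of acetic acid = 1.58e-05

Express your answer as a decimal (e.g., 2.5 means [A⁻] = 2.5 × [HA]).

pKa = -log(1.58e-05) = 4.8013. pH = pKa + log([A⁻]/[HA]), so log([A⁻]/[HA]) = pH − pKa = 4.80 − 4.8013 = -0.0013. [A⁻]/[HA] = 10^(-0.0013) = 0.997

[A⁻]/[HA] = 0.997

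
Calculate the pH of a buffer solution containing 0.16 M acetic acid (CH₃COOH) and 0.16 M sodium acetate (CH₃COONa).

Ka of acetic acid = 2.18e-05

pKa = -log(2.18e-05) = 4.66. pH = pKa + log([A⁻]/[HA]) = 4.66 + log(0.16/0.16)

pH = 4.66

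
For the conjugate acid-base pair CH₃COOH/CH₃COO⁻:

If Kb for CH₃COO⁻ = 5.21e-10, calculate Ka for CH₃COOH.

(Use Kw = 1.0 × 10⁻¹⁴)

For a conjugate pair Ka × Kb = Kw, so Ka = Kw/Kb = 1.0 × 10⁻¹⁴ / 5.21e-10 = 1.92e-05.

K_a = 1.92e-05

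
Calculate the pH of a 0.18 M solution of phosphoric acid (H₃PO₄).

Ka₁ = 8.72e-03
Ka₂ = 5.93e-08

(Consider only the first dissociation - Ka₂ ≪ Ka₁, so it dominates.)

First dissociation dominates. From Ka₁ = [H⁺][HA⁻]/[H₂A], x² + Ka₁·x − Ka₁·C = 0 with C = 0.18 M and Ka₁ = 8.72e-03. Solving: [H⁺] = (−Ka₁ + √(Ka₁² + 4·Ka₁·C)) / 2 = 3.5497e-02 M. pH = -log(3.5497e-02) = 1.45.

pH = 1.45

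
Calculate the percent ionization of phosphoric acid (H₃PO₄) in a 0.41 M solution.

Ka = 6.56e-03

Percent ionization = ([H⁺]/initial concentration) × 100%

Using Ka equilibrium: x² + Ka×x - Ka×C = 0. Solving: [H⁺] = 4.8685e-02. Percent = (4.8685e-02/0.41) × 100

Percent ionization = 11.9%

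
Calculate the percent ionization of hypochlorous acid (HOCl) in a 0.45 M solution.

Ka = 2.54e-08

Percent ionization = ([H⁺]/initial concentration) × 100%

Using Ka equilibrium: x² + Ka×x - Ka×C = 0. Solving: [H⁺] = 1.0690e-04. Percent = (1.0690e-04/0.45) × 100

Percent ionization = 0.0238%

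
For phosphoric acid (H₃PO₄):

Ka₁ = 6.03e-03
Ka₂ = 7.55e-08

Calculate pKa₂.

pKa₂ = -log(Ka₂) = -log(7.55e-08) = 7.12.

pK_{a2} = 7.12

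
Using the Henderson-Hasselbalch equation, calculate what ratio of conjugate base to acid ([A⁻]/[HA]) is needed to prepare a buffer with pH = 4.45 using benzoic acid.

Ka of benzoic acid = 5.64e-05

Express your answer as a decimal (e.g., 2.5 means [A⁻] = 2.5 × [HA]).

pKa = -log(5.64e-05) = 4.2487. pH = pKa + log([A⁻]/[HA]), so log([A⁻]/[HA]) = pH − pKa = 4.45 − 4.2487 = 0.2013. [A⁻]/[HA] = 10^(0.2013) = 1.59

[A⁻]/[HA] = 1.59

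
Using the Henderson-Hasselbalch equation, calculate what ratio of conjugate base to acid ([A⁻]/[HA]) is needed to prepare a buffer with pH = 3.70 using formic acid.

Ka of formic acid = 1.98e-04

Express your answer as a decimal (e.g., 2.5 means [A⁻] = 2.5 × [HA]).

pKa = -log(1.98e-04) = 3.7033. pH = pKa + log([A⁻]/[HA]), so log([A⁻]/[HA]) = pH − pKa = 3.70 − 3.7033 = -0.0033. [A⁻]/[HA] = 10^(-0.0033) = 0.992

[A⁻]/[HA] = 0.992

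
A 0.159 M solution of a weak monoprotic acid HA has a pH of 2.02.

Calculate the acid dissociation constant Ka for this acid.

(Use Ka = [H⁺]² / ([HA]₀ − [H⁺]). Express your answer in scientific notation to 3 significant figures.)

[H⁺] = 10^(−pH) = 10^(−2.02) = 9.550e-03 M. For HA ⇌ H⁺ + A⁻, Ka = [H⁺][A⁻]/[HA] = [H⁺]² / ([HA]₀ − [H⁺]) = (9.550e-03)² / (0.159 − 9.550e-03) = 6.10e-04.

K_a = 6.10e-04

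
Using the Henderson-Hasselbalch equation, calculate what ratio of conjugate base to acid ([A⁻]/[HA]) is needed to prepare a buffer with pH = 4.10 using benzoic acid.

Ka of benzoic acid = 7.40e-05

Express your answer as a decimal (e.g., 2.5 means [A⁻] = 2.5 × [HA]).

pKa = -log(7.40e-05) = 4.1308. pH = pKa + log([A⁻]/[HA]), so log([A⁻]/[HA]) = pH − pKa = 4.10 − 4.1308 = -0.0308. [A⁻]/[HA] = 10^(-0.0308) = 0.932

[A⁻]/[HA] = 0.932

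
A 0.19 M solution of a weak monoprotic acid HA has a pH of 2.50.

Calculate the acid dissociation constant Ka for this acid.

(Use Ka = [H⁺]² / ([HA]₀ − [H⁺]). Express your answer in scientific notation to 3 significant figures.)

[H⁺] = 10^(−pH) = 10^(−2.50) = 3.162e-03 M. For HA ⇌ H⁺ + A⁻, Ka = [H⁺][A⁻]/[HA] = [H⁺]² / ([HA]₀ − [H⁺]) = (3.162e-03)² / (0.19 − 3.162e-03) = 5.35e-05.

K_a = 5.35e-05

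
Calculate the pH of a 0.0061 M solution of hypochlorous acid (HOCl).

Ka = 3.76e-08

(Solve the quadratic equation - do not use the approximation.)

x² + Ka×x - Ka×C = 0. Using quadratic formula: [H⁺] = 1.5126e-05

pH = 4.82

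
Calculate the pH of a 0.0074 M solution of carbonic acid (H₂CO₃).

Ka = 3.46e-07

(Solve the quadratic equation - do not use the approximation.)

x² + Ka×x - Ka×C = 0. Using quadratic formula: [H⁺] = 5.0428e-05

pH = 4.30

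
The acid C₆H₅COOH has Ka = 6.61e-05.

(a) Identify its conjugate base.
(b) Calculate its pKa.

(a) The conjugate base is formed by removing one H⁺ from C₆H₅COOH, giving C₆H₅COO⁻. (b) pKa = -log(Ka) = -log(6.61e-05) = 4.18.

Conjugate base: C₆H₅COO⁻; pK_a = 4.18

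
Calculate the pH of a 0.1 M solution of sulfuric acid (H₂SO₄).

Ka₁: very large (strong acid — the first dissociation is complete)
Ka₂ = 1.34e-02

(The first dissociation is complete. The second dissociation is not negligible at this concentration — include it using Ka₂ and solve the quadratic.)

First dissociation is complete: [H⁺]₀ = [HSO₄⁻]₀ = C = 0.1 M. Second dissociation HSO₄⁻ ⇌ H⁺ + SO₄²⁻: let x = [SO₄²⁻]. Ka₂ = (C + x)·x / (C − x) = 1.34e-02 → x² + (C + Ka₂)·x − Ka₂·C = 0 → x² + 0.11340·x − 1.340e-03 = 0. x = (−0.11340 + √(0.11340² + 4 × 1.340e-03)) / 2 = 1.0790e-02 M. [H⁺] = C + x = 0.1 + 1.0790e-02 = 1.1079e-01 M. pH = -log(1.1079e-01) = 0.96.

pH = 0.96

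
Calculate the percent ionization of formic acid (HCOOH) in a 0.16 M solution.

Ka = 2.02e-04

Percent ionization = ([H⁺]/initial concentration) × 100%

Using Ka equilibrium: x² + Ka×x - Ka×C = 0. Solving: [H⁺] = 5.5850e-03. Percent = (5.5850e-03/0.16) × 100

Percent ionization = 3.49%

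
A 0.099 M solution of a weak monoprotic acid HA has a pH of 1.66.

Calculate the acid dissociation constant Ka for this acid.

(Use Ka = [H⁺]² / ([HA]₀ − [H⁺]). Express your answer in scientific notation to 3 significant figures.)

[H⁺] = 10^(−pH) = 10^(−1.66) = 2.188e-02 M. For HA ⇌ H⁺ + A⁻, Ka = [H⁺][A⁻]/[HA] = [H⁺]² / ([HA]₀ − [H⁺]) = (2.188e-02)² / (0.099 − 2.188e-02) = 6.21e-03.

K_a = 6.21e-03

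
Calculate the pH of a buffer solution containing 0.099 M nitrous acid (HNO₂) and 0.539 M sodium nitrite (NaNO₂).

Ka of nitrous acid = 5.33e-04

pKa = -log(5.33e-04) = 3.27. pH = pKa + log([A⁻]/[HA]) = 3.27 + log(0.539/0.099)

pH = 4.01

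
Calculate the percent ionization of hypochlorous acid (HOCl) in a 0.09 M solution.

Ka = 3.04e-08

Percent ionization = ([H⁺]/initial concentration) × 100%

Using Ka equilibrium: x² + Ka×x - Ka×C = 0. Solving: [H⁺] = 5.2292e-05. Percent = (5.2292e-05/0.09) × 100

Percent ionization = 0.0581%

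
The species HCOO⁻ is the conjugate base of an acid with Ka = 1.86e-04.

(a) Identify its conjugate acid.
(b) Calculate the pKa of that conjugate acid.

(a) The conjugate acid is formed by adding one H⁺ to HCOO⁻, giving HCOOH. (b) pKa = -log(Ka) = -log(1.86e-04) = 3.73.

Conjugate acid: HCOOH; pK_a = 3.73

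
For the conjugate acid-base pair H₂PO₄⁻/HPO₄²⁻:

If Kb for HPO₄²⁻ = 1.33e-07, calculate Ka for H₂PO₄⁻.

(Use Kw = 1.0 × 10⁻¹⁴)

For a conjugate pair Ka × Kb = Kw, so Ka = Kw/Kb = 1.0 × 10⁻¹⁴ / 1.33e-07 = 7.52e-08.

K_a = 7.52e-08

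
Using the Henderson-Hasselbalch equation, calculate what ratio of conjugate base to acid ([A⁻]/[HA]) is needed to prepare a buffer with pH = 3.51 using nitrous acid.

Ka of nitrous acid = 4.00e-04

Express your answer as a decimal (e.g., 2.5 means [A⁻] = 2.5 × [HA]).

pKa = -log(4.00e-04) = 3.3979. pH = pKa + log([A⁻]/[HA]), so log([A⁻]/[HA]) = pH − pKa = 3.51 − 3.3979 = 0.1121. [A⁻]/[HA] = 10^(0.1121) = 1.29

[A⁻]/[HA] = 1.29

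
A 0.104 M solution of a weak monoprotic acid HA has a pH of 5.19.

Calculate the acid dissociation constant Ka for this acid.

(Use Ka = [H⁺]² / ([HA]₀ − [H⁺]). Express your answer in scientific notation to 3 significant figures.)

[H⁺] = 10^(−pH) = 10^(−5.19) = 6.457e-06 M. For HA ⇌ H⁺ + A⁻, Ka = [H⁺][A⁻]/[HA] = [H⁺]² / ([HA]₀ − [H⁺]) = (6.457e-06)² / (0.104 − 6.457e-06) = 4.01e-10.

K_a = 4.01e-10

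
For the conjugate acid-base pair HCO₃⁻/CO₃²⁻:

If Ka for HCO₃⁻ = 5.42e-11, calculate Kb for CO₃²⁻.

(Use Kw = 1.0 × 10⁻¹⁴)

For a conjugate pair Ka × Kb = Kw, so Kb = Kw/Ka = 1.0 × 10⁻¹⁴ / 5.42e-11 = 1.85e-04.

K_b = 1.85e-04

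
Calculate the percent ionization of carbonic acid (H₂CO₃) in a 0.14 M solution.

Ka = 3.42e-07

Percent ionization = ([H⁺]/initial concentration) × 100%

Using Ka equilibrium: x² + Ka×x - Ka×C = 0. Solving: [H⁺] = 2.1864e-04. Percent = (2.1864e-04/0.14) × 100

Percent ionization = 0.156%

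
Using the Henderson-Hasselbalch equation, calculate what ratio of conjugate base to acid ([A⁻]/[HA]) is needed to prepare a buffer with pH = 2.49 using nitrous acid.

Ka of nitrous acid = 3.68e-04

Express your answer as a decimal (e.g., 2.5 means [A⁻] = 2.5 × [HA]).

pKa = -log(3.68e-04) = 3.4342. pH = pKa + log([A⁻]/[HA]), so log([A⁻]/[HA]) = pH − pKa = 2.49 − 3.4342 = -0.9442. [A⁻]/[HA] = 10^(-0.9442) = 0.114

[A⁻]/[HA] = 0.114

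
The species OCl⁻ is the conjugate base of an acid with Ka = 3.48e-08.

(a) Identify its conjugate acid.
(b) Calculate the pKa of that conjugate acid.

(a) The conjugate acid is formed by adding one H⁺ to OCl⁻, giving HOCl. (b) pKa = -log(Ka) = -log(3.48e-08) = 7.46.

Conjugate acid: HOCl; pK_a = 7.46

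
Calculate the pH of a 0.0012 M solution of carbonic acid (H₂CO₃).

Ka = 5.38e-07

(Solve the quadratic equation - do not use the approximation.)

x² + Ka×x - Ka×C = 0. Using quadratic formula: [H⁺] = 2.5141e-05

pH = 4.60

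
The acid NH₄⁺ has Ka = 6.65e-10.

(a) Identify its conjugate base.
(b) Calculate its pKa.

(a) The conjugate base is formed by removing one H⁺ from NH₄⁺, giving NH₃. (b) pKa = -log(Ka) = -log(6.65e-10) = 9.18.

Conjugate base: NH₃; pK_a = 9.18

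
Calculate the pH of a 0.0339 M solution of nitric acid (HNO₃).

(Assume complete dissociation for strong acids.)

[H⁺] = 0.0339 M for strong acid. pH = -log[H⁺] = -log(0.0339)

pH = 1.47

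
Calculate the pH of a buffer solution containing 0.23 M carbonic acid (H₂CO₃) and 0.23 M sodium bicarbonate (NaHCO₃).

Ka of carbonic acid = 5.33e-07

pKa = -log(5.33e-07) = 6.27. pH = pKa + log([A⁻]/[HA]) = 6.27 + log(0.23/0.23)

pH = 6.27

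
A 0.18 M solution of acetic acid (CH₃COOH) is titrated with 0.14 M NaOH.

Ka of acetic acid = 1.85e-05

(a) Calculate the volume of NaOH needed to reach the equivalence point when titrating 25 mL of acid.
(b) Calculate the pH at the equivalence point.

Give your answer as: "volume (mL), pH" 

moles acid = 0.18 × 25/1000 = 0.0045 mol; V_base = moles/0.14 × 1000 = 32.1 mL. At equivalence only the conjugate base is present: [A⁻] = 0.0045/0.057 = 7.8750e-02 M. Kb = Kw/Ka = 5.41e-10; [OH⁻] = √(Kb × [A⁻]) = 6.5244e-06; pOH = 5.19; pH = 14 - pOH = 8.81.

V = 32.1 mL, pH = 8.81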